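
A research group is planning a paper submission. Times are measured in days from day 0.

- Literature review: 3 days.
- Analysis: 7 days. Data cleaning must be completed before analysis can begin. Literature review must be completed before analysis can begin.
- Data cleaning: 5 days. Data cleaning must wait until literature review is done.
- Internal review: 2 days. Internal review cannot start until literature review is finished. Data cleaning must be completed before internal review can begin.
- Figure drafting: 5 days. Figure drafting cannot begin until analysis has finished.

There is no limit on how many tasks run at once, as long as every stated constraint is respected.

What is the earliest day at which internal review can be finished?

10

Literature review can start immediately at day 0; it finishes at day 3.
After literature review (finishes day 3), data cleaning can start at day 3 and finishes at day 8.
Internal review has to wait for literature review (finishes day 3); data cleaning (finishes day 8). The latest of these is day 8, so internal review runs day 8 to 8 + 2 = day 10.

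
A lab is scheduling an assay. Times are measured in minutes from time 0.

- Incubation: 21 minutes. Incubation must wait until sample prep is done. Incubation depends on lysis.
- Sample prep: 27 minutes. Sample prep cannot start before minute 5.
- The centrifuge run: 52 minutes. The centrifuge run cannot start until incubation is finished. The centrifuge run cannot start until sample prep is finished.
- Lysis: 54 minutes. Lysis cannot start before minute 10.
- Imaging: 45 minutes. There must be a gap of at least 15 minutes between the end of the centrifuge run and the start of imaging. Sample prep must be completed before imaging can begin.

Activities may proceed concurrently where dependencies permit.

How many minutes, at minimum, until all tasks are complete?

After its own release at minute 10, lysis can start at minute 10 and finishes at minute 64.
Sample prep cannot begin until its own release at minute 5. It runs from minute 5 to 5 + 27 = minute 32.
Incubation cannot start until sample prep (finishes minute 32); lysis (finishes minute 64). The controlling bound is minute 64, so incubation finishes at 64 + 21 = minute 85.
The centrifuge run has to wait for incubation (finishes minute 85); sample prep (finishes minute 32). The latest of these is minute 85, so the centrifuge run runs minute 85 to 85 + 52 = minute 137.
For imaging: the centrifuge run (finishes minute 137, plus 15-minute gap → minute 152); sample prep (finishes minute 32). Taking the maximum gives a start of minute 152, and it finishes at 152 + 45 = minute 197.
All tasks are finished once the last one completes. Finish times: Sample prep at 32, Lysis at 64, Incubation at 85, The centrifuge run at 137, Imaging at 197. The latest is minute 197.

197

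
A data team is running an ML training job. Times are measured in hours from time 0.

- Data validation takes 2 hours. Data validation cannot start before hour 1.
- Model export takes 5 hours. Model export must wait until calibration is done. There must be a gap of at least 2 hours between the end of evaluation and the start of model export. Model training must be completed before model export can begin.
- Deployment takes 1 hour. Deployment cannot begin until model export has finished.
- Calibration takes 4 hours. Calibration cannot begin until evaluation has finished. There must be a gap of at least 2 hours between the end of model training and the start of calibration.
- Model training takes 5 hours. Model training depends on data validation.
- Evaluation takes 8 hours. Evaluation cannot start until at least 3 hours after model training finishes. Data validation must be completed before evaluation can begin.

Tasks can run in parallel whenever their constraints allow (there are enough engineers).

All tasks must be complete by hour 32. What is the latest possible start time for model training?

To finish by hour 32, deployment (duration 1) must start no later than hour 31.
Since deployment (must start by hour 31) depends on it, model export must finish by hour 31. Backing off its 5-hour duration gives a latest start of hour 26.
Calibration must finish before model export (must start by hour 26). With a 4-hour duration, calibration must start by 26 − 4 = hour 22.
For evaluation: calibration (must start by hour 22); model export (must start by hour 26, minus 2-hour gap → hour 24). The most restrictive is hour 22; with an 8-hour duration, evaluation must start by hour 14.
For model training: evaluation (must start by hour 14, minus 3-hour gap → hour 11); calibration (must start by hour 22, minus 2-hour gap → hour 20); model export (must start by hour 26). The most restrictive is hour 11; with a 5-hour duration, model training must start by hour 6.

6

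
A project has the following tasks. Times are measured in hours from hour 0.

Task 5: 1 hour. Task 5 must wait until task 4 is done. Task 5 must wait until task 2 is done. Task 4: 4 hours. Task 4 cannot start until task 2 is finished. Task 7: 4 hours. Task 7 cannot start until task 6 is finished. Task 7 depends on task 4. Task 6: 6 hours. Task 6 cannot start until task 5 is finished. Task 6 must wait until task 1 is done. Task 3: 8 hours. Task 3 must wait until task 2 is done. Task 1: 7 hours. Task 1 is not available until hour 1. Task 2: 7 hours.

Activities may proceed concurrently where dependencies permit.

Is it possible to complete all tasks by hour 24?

Yes

Task 2 has no prerequisites, so it starts at hour 0 and finishes at hour 7.
Task 4 cannot begin until task 2 (finishes hour 7). It runs from hour 7 to 7 + 4 = hour 11.
Task 5 cannot start until task 4 (finishes hour 11); task 2 (finishes hour 7). The controlling bound is hour 11, so task 5 finishes at 11 + 1 = hour 12.
Task 3 cannot begin until task 2 (finishes hour 7). It runs from hour 7 to 7 + 8 = hour 15.
Task 1 cannot begin until its own release at hour 1. It runs from hour 1 to 1 + 7 = hour 8.
Task 6 has to wait for task 5 (finishes hour 12); task 1 (finishes hour 8). The latest of these is hour 12, so task 6 runs hour 12 to 12 + 6 = hour 18.
Task 7 needs all of task 6 (finishes hour 18); task 4 (finishes hour 11). That puts its earliest start at hour 18; it finishes at 18 + 4 = hour 22.
Every task is finished by hour 22, which is no later than the deadline of 24, so the schedule is feasible.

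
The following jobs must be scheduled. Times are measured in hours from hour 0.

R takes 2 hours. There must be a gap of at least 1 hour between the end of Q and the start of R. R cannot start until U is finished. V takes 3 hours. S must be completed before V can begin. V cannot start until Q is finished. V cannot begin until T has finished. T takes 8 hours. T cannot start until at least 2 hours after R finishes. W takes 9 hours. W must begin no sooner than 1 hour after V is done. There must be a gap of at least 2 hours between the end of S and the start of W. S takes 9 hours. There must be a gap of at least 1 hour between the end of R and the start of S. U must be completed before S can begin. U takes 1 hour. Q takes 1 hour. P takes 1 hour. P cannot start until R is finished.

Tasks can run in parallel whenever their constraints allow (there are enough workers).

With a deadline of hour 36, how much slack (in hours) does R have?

9

Nothing blocks U, so it runs from hour 0 to hour 1.
Q has no prerequisites, so it starts at hour 0 and finishes at hour 1.
For R: Q (finishes hour 1, plus 1-hour gap → hour 2); U (finishes hour 1). Taking the maximum gives a start of hour 2, and it finishes at 2 + 2 = hour 4.

Working backward from the deadline:
P must finish by hour 36; it takes 1 hour, so it must start by 36 − 1 = hour 35.
To finish by hour 36, W (duration 9) must start no later than hour 27.
V must finish before W (must start by hour 27, minus 1-hour gap → hour 26). With a 3-hour duration, V must start by 26 − 3 = hour 23.
S must finish in time for V (must start by hour 23); W (must start by hour 27, minus 2-hour gap → hour 25). The tightest is hour 23, so S must start by 23 − 9 = hour 14.
T has to be done before V (must start by hour 23). That means finishing by hour 23, i.e. starting by 23 − 8 = hour 15.
For R: P (must start by hour 35); S (must start by hour 14, minus 1-hour gap → hour 13); T (must start by hour 15, minus 2-hour gap → hour 13). The most restrictive is hour 13; with a 2-hour duration, R must start by hour 11.
So R can start as early as hour 2 and as late as hour 11, giving 11 − 2 = 9 hours of slack.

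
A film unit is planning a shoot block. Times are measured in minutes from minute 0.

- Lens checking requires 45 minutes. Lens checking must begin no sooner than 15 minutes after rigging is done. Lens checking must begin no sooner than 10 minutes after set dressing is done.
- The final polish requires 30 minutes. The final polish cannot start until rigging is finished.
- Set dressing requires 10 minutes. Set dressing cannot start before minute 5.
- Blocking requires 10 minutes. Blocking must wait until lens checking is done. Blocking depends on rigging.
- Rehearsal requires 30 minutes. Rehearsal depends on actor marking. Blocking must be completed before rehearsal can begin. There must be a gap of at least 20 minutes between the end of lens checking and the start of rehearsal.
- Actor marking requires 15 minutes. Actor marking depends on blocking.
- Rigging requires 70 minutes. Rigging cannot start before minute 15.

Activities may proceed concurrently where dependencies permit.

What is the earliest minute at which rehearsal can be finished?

Set dressing cannot begin until its own release at minute 5. It runs from minute 5 to 5 + 10 = minute 15.
Rigging waits on its own release at minute 15, so it starts at minute 15 and finishes at 15 + 70 = minute 85.
Lens checking needs all of rigging (finishes minute 85, plus 15-minute gap → minute 100); set dressing (finishes minute 15, plus 10-minute gap → minute 25). That puts its earliest start at minute 100; it finishes at 100 + 45 = minute 145.
Blocking needs all of lens checking (finishes minute 145); rigging (finishes minute 85). That puts its earliest start at minute 145; it finishes at 145 + 10 = minute 155.
After blocking (finishes minute 155), actor marking can start at minute 155 and finishes at minute 170.
For rehearsal: actor marking (finishes minute 170); blocking (finishes minute 155); lens checking (finishes minute 145, plus 20-minute gap → minute 165). Taking the maximum gives a start of minute 170, and it finishes at 170 + 30 = minute 200.

200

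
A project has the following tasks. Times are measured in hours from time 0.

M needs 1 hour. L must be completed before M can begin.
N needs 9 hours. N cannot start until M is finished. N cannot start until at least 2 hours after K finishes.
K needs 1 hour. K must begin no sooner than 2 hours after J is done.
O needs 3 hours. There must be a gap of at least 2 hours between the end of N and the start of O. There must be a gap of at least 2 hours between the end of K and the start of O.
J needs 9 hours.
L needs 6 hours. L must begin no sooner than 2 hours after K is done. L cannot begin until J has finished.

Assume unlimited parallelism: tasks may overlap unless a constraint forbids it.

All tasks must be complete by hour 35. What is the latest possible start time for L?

14

To finish by hour 35, O (duration 3) must start no later than hour 32.
Since O (must start by hour 32, minus 2-hour gap → hour 30) depends on it, N must finish by hour 30. Backing off its 9-hour duration gives a latest start of hour 21.
M has to be done before N (must start by hour 21). That means finishing by hour 21, i.e. starting by 21 − 1 = hour 20.
L has to be done before M (must start by hour 20). That means finishing by hour 20, i.e. starting by 20 − 6 = hour 14.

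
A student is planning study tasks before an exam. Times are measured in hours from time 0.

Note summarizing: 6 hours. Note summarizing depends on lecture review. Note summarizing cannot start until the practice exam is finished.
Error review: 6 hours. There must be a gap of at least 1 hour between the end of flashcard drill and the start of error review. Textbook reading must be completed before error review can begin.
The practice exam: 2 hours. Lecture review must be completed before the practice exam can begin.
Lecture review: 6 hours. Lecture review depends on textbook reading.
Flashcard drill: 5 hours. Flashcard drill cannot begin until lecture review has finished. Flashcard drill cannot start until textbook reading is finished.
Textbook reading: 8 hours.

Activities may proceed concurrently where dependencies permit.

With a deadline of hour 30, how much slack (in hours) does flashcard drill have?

4

Textbook reading can start immediately at hour 0; it finishes at hour 8.
Lecture review cannot begin until textbook reading (finishes hour 8). It runs from hour 8 to 8 + 6 = hour 14.
For flashcard drill: lecture review (finishes hour 14); textbook reading (finishes hour 8). Taking the maximum gives a start of hour 14, and it finishes at 14 + 5 = hour 19.

Working backward from the deadline:
Nothing follows error review; the deadline of hour 30 is its only limit. It must start by 30 − 6 = hour 24.
Flashcard drill must finish before error review (must start by hour 24, minus 1-hour gap → hour 23). With a 5-hour duration, flashcard drill must start by 23 − 5 = hour 18.
So flashcard drill can start as early as hour 14 and as late as hour 18, giving 18 − 14 = 4 hours of slack.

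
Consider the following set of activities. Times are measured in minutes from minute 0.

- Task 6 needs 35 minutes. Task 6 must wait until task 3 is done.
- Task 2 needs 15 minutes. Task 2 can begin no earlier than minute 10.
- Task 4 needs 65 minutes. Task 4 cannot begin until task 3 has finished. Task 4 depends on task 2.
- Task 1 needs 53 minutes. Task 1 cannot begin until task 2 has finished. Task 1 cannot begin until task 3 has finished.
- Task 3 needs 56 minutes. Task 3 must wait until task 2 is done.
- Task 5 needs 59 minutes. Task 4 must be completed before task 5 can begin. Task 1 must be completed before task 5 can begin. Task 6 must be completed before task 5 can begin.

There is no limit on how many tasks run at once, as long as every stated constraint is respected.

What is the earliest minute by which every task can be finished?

Task 2 cannot begin until its own release at minute 10. It runs from minute 10 to 10 + 15 = minute 25.
After task 2 (finishes minute 25), task 3 can start at minute 25 and finishes at minute 81.
Task 6 waits on task 3 (finishes minute 81), so it starts at minute 81 and finishes at 81 + 35 = minute 116.
Task 4 cannot start until task 3 (finishes minute 81); task 2 (finishes minute 25). The controlling bound is minute 81, so task 4 finishes at 81 + 65 = minute 146.
Task 1 needs all of task 2 (finishes minute 25); task 3 (finishes minute 81). That puts its earliest start at minute 81; it finishes at 81 + 53 = minute 134.
Task 5 needs all of task 4 (finishes minute 146); task 1 (finishes minute 134); task 6 (finishes minute 116). That puts its earliest start at minute 146; it finishes at 146 + 59 = minute 205.
All tasks are finished once the last one completes. Finish times: Task 1 at 134, Task 2 at 25, Task 3 at 81, Task 4 at 146, Task 5 at 205, Task 6 at 116. The latest is minute 205.

205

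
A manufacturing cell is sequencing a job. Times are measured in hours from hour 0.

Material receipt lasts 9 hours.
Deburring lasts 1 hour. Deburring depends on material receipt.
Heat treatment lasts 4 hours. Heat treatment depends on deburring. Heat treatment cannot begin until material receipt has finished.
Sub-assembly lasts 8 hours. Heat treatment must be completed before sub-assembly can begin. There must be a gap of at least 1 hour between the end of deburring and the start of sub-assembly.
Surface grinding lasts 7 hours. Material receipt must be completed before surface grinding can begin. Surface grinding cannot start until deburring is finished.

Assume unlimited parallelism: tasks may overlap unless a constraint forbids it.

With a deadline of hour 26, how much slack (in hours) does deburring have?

Material receipt has no prerequisites, so it starts at hour 0 and finishes at hour 9.
Deburring cannot begin until material receipt (finishes hour 9). It runs from hour 9 to 9 + 1 = hour 10.

Working backward from the deadline:
Nothing follows sub-assembly; the deadline of hour 26 is its only limit. It must start by 26 − 8 = hour 18.
Heat treatment feeds into sub-assembly (must start by hour 18); so heat treatment must finish by hour 18 and therefore start by hour 14.
Surface grinding has no dependents, so it just needs to finish by hour 26. Starting by 26 − 7 = hour 19 achieves that.
Deburring has several dependents: heat treatment (must start by hour 14); surface grinding (must start by hour 19); sub-assembly (must start by hour 18, minus 1-hour gap → hour 17). The earliest of those limits is hour 14, so deburring must start by 14 − 1 = hour 13.
So deburring can start as early as hour 9 and as late as hour 13, giving 13 − 9 = 4 hours of slack.

4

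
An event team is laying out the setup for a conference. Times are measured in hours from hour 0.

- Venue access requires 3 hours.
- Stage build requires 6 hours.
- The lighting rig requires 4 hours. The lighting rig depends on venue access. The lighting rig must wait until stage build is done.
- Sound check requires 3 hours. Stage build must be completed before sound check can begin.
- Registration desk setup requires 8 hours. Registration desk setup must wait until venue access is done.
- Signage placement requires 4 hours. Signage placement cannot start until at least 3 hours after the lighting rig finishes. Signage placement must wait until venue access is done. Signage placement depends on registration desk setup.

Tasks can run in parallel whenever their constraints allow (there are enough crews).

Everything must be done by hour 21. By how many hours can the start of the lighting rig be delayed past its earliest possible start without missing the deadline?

4

Nothing blocks stage build, so it runs from hour 0 to hour 6.
Venue access can start immediately at hour 0; it finishes at hour 3.
The lighting rig needs all of venue access (finishes hour 3); stage build (finishes hour 6). That puts its earliest start at hour 6; it finishes at 6 + 4 = hour 10.

Working backward from the deadline:
Signage placement must finish by hour 21; it takes 4 hours, so it must start by 21 − 4 = hour 17.
The lighting rig must finish before signage placement (must start by hour 17, minus 3-hour gap → hour 14). With a 4-hour duration, the lighting rig must start by 14 − 4 = hour 10.
So the lighting rig can start as early as hour 6 and as late as hour 10, giving 10 − 6 = 4 hours of slack.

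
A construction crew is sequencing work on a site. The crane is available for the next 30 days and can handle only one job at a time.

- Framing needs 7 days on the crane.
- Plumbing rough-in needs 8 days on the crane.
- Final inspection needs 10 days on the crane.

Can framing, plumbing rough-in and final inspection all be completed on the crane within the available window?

Running back to back, the jobs need 7 + 8 + 10 = 25 days on the crane.
Since 25 ≤ 30, they fit within the window.

Yes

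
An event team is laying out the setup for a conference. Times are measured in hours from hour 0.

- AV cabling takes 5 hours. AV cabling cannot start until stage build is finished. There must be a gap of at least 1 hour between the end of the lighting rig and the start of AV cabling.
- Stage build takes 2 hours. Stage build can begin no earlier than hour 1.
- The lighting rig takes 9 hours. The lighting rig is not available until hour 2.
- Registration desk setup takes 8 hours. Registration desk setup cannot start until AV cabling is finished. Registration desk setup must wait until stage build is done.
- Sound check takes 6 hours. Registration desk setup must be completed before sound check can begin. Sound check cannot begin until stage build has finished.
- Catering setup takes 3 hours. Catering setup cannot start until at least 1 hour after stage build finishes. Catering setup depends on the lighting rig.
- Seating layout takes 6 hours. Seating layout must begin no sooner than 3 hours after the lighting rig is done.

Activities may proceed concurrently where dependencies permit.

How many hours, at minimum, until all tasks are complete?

31

After its own release at hour 2, the lighting rig can start at hour 2 and finishes at hour 11.
Seating layout waits on the lighting rig (finishes hour 11, plus 3-hour gap → hour 14), so it starts at hour 14 and finishes at 14 + 6 = hour 20.
Stage build cannot begin until its own release at hour 1. It runs from hour 1 to 1 + 2 = hour 3.
Catering setup has to wait for stage build (finishes hour 3, plus 1-hour gap → hour 4); the lighting rig (finishes hour 11). The latest of these is hour 11, so catering setup runs hour 11 to 11 + 3 = hour 14.
AV cabling has to wait for stage build (finishes hour 3); the lighting rig (finishes hour 11, plus 1-hour gap → hour 12). The latest of these is hour 12, so AV cabling runs hour 12 to 12 + 5 = hour 17.
Registration desk setup has to wait for AV cabling (finishes hour 17); stage build (finishes hour 3). The latest of these is hour 17, so registration desk setup runs hour 17 to 17 + 8 = hour 25.
For sound check: registration desk setup (finishes hour 25); stage build (finishes hour 3). Taking the maximum gives a start of hour 25, and it finishes at 25 + 6 = hour 31.
All tasks are finished once the last one completes. Finish times: Stage build at 3, The lighting rig at 11, AV cabling at 17, Seating layout at 20, Registration desk setup at 25, Catering setup at 14, Sound check at 31. The latest is hour 31.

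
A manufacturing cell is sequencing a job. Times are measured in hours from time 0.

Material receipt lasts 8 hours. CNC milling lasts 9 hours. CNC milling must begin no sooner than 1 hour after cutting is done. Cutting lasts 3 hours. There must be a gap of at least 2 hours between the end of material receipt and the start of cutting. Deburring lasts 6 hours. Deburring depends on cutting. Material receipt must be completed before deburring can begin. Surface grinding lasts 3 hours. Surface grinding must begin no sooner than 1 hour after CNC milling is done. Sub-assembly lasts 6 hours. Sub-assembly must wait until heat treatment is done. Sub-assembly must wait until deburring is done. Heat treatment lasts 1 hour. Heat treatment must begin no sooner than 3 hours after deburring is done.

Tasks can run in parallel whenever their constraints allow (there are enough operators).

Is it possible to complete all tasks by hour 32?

Yes

Nothing blocks material receipt, so it runs from hour 0 to hour 8.
After material receipt (finishes hour 8, plus 2-hour gap → hour 10), cutting can start at hour 10 and finishes at hour 13.
CNC milling waits on cutting (finishes hour 13, plus 1-hour gap → hour 14), so it starts at hour 14 and finishes at 14 + 9 = hour 23.
Surface grinding waits on CNC milling (finishes hour 23, plus 1-hour gap → hour 24), so it starts at hour 24 and finishes at 24 + 3 = hour 27.
Deburring has to wait for cutting (finishes hour 13); material receipt (finishes hour 8). The latest of these is hour 13, so deburring runs hour 13 to 13 + 6 = hour 19.
Heat treatment waits on deburring (finishes hour 19, plus 3-hour gap → hour 22), so it starts at hour 22 and finishes at 22 + 1 = hour 23.
Sub-assembly cannot start until heat treatment (finishes hour 23); deburring (finishes hour 19). The controlling bound is hour 23, so sub-assembly finishes at 23 + 6 = hour 29.
Every task is finished by hour 29, which is no later than the deadline of 32, so the schedule is feasible.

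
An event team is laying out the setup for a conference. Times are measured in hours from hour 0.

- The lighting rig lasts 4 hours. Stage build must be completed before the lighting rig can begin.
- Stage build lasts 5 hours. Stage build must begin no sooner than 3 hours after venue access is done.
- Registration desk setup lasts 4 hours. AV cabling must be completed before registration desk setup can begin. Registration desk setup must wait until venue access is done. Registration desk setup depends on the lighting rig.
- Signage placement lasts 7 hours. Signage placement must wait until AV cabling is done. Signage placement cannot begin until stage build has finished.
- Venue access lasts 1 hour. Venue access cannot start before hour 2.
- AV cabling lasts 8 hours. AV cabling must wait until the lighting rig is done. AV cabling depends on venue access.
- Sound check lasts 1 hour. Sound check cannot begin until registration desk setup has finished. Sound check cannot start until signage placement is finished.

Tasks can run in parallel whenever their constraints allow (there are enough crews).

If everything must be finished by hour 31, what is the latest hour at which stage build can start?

Sound check must finish by hour 31; it takes 1 hour, so it must start by 31 − 1 = hour 30.
Registration desk setup has to be done before sound check (must start by hour 30). That means finishing by hour 30, i.e. starting by 30 − 4 = hour 26.
Since sound check (must start by hour 30) depends on it, signage placement must finish by hour 30. Backing off its 7-hour duration gives a latest start of hour 23.
AV cabling has several dependents: registration desk setup (must start by hour 26); signage placement (must start by hour 23). The earliest of those limits is hour 23, so AV cabling must start by 23 − 8 = hour 15.
The lighting rig has several dependents: AV cabling (must start by hour 15); registration desk setup (must start by hour 26). The earliest of those limits is hour 15, so the lighting rig must start by 15 − 4 = hour 11.
Stage build has several dependents: the lighting rig (must start by hour 11); signage placement (must start by hour 23). The earliest of those limits is hour 11, so stage build must start by 11 − 5 = hour 6.

6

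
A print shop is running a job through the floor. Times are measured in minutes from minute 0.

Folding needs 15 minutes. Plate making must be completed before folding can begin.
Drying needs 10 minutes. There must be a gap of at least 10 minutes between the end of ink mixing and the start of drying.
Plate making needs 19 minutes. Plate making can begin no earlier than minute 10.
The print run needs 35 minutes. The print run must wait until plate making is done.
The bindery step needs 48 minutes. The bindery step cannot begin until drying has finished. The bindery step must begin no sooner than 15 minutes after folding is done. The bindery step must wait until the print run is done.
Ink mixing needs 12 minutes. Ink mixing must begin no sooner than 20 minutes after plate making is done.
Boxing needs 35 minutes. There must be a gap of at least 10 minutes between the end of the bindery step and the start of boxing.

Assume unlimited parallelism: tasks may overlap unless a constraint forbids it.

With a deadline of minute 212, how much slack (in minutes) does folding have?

After its own release at minute 10, plate making can start at minute 10 and finishes at minute 29.
After plate making (finishes minute 29), folding can start at minute 29 and finishes at minute 44.

Working backward from the deadline:
Boxing must finish by minute 212; it takes 35 minutes, so it must start by 212 − 35 = minute 177.
The bindery step must finish before boxing (must start by minute 177, minus 10-minute gap → minute 167). With a 48-minute duration, the bindery step must start by 167 − 48 = minute 119.
Folding must finish before the bindery step (must start by minute 119, minus 15-minute gap → minute 104). With a 15-minute duration, folding must start by 104 − 15 = minute 89.
So folding can start as early as minute 29 and as late as minute 89, giving 89 − 29 = 60 minutes of slack.

60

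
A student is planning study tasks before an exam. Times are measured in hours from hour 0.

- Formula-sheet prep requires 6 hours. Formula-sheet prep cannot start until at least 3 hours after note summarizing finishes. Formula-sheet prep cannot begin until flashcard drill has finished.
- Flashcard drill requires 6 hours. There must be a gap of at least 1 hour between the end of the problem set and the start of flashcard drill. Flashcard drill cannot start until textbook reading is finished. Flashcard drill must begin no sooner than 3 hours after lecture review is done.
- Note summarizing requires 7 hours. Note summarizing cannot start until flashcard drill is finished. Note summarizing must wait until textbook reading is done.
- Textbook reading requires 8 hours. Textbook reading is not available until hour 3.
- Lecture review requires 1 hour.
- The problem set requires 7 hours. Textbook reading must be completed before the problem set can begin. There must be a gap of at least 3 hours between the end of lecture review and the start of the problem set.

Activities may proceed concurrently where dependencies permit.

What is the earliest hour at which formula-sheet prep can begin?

35

Nothing blocks lecture review, so it runs from hour 0 to hour 1.
Textbook reading waits on its own release at hour 3, so it starts at hour 3 and finishes at 3 + 8 = hour 11.
The problem set cannot start until textbook reading (finishes hour 11); lecture review (finishes hour 1, plus 3-hour gap → hour 4). The controlling bound is hour 11, so the problem set finishes at 11 + 7 = hour 18.
Flashcard drill has to wait for the problem set (finishes hour 18, plus 1-hour gap → hour 19); textbook reading (finishes hour 11); lecture review (finishes hour 1, plus 3-hour gap → hour 4). The latest of these is hour 19, so flashcard drill runs hour 19 to 19 + 6 = hour 25.
For note summarizing: flashcard drill (finishes hour 25); textbook reading (finishes hour 11). Taking the maximum gives a start of hour 25, and it finishes at 25 + 7 = hour 32.
Formula-sheet prep waits on note summarizing (finishes hour 32, plus 3-hour gap → hour 35); flashcard drill (finishes hour 25). The latest of these is hour 35, which is the earliest formula-sheet prep can start.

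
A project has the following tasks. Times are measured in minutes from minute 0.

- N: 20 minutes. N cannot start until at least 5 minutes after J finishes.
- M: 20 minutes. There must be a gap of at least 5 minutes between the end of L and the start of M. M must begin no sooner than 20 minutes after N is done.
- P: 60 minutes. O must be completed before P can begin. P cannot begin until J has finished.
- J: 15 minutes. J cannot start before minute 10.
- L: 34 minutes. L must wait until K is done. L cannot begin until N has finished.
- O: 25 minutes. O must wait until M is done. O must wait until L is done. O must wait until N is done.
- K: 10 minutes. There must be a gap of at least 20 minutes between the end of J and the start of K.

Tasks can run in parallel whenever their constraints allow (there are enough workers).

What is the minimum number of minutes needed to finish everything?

199

After its own release at minute 10, J can start at minute 10 and finishes at minute 25.
N waits on J (finishes minute 25, plus 5-minute gap → minute 30), so it starts at minute 30 and finishes at 30 + 20 = minute 50.
K cannot begin until J (finishes minute 25, plus 20-minute gap → minute 45). It runs from minute 45 to 45 + 10 = minute 55.
For L: K (finishes minute 55); N (finishes minute 50). Taking the maximum gives a start of minute 55, and it finishes at 55 + 34 = minute 89.
M cannot start until L (finishes minute 89, plus 5-minute gap → minute 94); N (finishes minute 50, plus 20-minute gap → minute 70). The controlling bound is minute 94, so M finishes at 94 + 20 = minute 114.
O cannot start until M (finishes minute 114); L (finishes minute 89); N (finishes minute 50). The controlling bound is minute 114, so O finishes at 114 + 25 = minute 139.
P needs all of O (finishes minute 139); J (finishes minute 25). That puts its earliest start at minute 139; it finishes at 139 + 60 = minute 199.
All tasks are finished once the last one completes. Finish times: J at 25, K at 55, L at 89, M at 114, N at 50, O at 139, P at 199. The latest is minute 199.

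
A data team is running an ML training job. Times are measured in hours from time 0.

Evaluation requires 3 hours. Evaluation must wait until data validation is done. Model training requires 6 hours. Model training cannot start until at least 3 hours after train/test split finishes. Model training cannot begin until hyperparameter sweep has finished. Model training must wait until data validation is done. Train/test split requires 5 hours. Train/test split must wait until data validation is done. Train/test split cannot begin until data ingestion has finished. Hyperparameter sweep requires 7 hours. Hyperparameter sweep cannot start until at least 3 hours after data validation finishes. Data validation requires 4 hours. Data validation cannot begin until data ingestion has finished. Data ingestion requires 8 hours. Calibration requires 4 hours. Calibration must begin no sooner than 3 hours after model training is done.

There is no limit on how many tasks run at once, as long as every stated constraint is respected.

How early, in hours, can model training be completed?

Data ingestion has no prerequisites, so it starts at hour 0 and finishes at hour 8.
Data validation waits on data ingestion (finishes hour 8), so it starts at hour 8 and finishes at 8 + 4 = hour 12.
Hyperparameter sweep cannot begin until data validation (finishes hour 12, plus 3-hour gap → hour 15). It runs from hour 15 to 15 + 7 = hour 22.
For train/test split: data validation (finishes hour 12); data ingestion (finishes hour 8). Taking the maximum gives a start of hour 12, and it finishes at 12 + 5 = hour 17.
Model training needs all of train/test split (finishes hour 17, plus 3-hour gap → hour 20); hyperparameter sweep (finishes hour 22); data validation (finishes hour 12). That puts its earliest start at hour 22; it finishes at 22 + 6 = hour 28.

28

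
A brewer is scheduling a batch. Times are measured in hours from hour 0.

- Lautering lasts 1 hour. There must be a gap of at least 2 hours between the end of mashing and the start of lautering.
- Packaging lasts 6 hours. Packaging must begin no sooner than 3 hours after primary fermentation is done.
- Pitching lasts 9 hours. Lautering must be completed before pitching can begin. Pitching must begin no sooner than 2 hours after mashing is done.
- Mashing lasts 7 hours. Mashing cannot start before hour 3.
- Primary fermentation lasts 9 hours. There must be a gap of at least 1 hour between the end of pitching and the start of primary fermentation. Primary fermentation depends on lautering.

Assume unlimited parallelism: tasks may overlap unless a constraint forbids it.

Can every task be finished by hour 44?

Mashing cannot begin until its own release at hour 3. It runs from hour 3 to 3 + 7 = hour 10.
Lautering cannot begin until mashing (finishes hour 10, plus 2-hour gap → hour 12). It runs from hour 12 to 12 + 1 = hour 13.
Pitching needs all of lautering (finishes hour 13); mashing (finishes hour 10, plus 2-hour gap → hour 12). That puts its earliest start at hour 13; it finishes at 13 + 9 = hour 22.
Primary fermentation needs all of pitching (finishes hour 22, plus 1-hour gap → hour 23); lautering (finishes hour 13). That puts its earliest start at hour 23; it finishes at 23 + 9 = hour 32.
Packaging waits on primary fermentation (finishes hour 32, plus 3-hour gap → hour 35), so it starts at hour 35 and finishes at 35 + 6 = hour 41.
Every task is finished by hour 41, which is no later than the deadline of 44, so the schedule is feasible.

Yes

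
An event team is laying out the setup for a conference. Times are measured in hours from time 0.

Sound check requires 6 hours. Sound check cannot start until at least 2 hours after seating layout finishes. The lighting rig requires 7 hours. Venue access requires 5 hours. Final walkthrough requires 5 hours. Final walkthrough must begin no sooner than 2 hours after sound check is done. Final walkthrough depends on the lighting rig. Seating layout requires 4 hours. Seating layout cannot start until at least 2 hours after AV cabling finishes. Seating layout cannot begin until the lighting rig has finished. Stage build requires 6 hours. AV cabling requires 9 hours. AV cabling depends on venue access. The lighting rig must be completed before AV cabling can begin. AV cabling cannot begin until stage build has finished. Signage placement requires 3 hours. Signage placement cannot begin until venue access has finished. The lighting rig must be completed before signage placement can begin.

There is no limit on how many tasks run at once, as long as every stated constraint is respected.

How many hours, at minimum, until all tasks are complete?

37

Nothing blocks the lighting rig, so it runs from hour 0 to hour 7.
Stage build can start immediately at hour 0; it finishes at hour 6.
Venue access has no prerequisites, so it starts at hour 0 and finishes at hour 5.
Signage placement has to wait for venue access (finishes hour 5); the lighting rig (finishes hour 7). The latest of these is hour 7, so signage placement runs hour 7 to 7 + 3 = hour 10.
AV cabling has to wait for venue access (finishes hour 5); the lighting rig (finishes hour 7); stage build (finishes hour 6). The latest of these is hour 7, so AV cabling runs hour 7 to 7 + 9 = hour 16.
Seating layout needs all of AV cabling (finishes hour 16, plus 2-hour gap → hour 18); the lighting rig (finishes hour 7). That puts its earliest start at hour 18; it finishes at 18 + 4 = hour 22.
After seating layout (finishes hour 22, plus 2-hour gap → hour 24), sound check can start at hour 24 and finishes at hour 30.
Final walkthrough cannot start until sound check (finishes hour 30, plus 2-hour gap → hour 32); the lighting rig (finishes hour 7). The controlling bound is hour 32, so final walkthrough finishes at 32 + 5 = hour 37.
All tasks are finished once the last one completes. Finish times: Venue access at 5, Stage build at 6, The lighting rig at 7, AV cabling at 16, Seating layout at 22, Signage placement at 10, Sound check at 30, Final walkthrough at 37. The latest is hour 37.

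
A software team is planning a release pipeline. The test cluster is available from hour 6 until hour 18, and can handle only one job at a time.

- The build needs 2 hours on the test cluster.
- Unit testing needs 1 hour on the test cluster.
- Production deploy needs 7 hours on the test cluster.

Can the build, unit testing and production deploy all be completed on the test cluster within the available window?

The test cluster window is 18 − 6 = 12 hours.
Running back to back, the jobs need 2 + 1 + 7 = 10 hours on the test cluster.
Since 10 ≤ 12, they fit within the window.

Yes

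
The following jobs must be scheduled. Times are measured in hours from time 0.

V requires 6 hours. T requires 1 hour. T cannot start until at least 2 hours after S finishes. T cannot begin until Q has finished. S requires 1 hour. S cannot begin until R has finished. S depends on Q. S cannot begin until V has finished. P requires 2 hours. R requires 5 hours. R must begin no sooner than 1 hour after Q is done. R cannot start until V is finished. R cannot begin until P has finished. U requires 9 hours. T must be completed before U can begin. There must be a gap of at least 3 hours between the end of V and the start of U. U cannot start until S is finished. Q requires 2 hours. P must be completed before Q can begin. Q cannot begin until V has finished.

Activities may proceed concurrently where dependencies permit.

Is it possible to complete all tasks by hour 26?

No

Nothing blocks V, so it runs from hour 0 to hour 6.
P has no prerequisites, so it starts at hour 0 and finishes at hour 2.
Q cannot start until P (finishes hour 2); V (finishes hour 6). The controlling bound is hour 6, so Q finishes at 6 + 2 = hour 8.
For R: Q (finishes hour 8, plus 1-hour gap → hour 9); V (finishes hour 6); P (finishes hour 2). Taking the maximum gives a start of hour 9, and it finishes at 9 + 5 = hour 14.
S has to wait for R (finishes hour 14); Q (finishes hour 8); V (finishes hour 6). The latest of these is hour 14, so S runs hour 14 to 14 + 1 = hour 15.
T has to wait for S (finishes hour 15, plus 2-hour gap → hour 17); Q (finishes hour 8). The latest of these is hour 17, so T runs hour 17 to 17 + 1 = hour 18.
U has to wait for T (finishes hour 18); V (finishes hour 6, plus 3-hour gap → hour 9); S (finishes hour 15). The latest of these is hour 18, so U runs hour 18 to 18 + 9 = hour 27.
The earliest everything can be done is hour 27, which is after the deadline of 26, so it is not possible.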